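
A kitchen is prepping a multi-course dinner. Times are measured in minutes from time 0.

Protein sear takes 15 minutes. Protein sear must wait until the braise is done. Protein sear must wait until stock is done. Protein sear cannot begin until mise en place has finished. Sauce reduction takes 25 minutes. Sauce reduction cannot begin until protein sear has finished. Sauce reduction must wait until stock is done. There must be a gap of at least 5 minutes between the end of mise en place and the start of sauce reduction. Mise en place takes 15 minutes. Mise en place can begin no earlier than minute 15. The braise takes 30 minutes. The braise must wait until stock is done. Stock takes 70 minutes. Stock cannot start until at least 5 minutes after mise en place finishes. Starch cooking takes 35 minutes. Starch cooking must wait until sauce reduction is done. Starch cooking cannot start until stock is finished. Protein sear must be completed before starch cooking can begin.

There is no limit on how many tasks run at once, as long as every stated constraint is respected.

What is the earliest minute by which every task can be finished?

210

Mise en place waits on its own release at minute 15, so it starts at minute 15 and finishes at 15 + 15 = minute 30.
Stock waits on mise en place (finishes minute 30, plus 5-minute gap → minute 35), so it starts at minute 35 and finishes at 35 + 70 = minute 105.
After stock (finishes minute 105), the braise can start at minute 105 and finishes at minute 135.
For protein sear: the braise (finishes minute 135); stock (finishes minute 105); mise en place (finishes minute 30). Taking the maximum gives a start of minute 135, and it finishes at 135 + 15 = minute 150.
Sauce reduction cannot start until protein sear (finishes minute 150); stock (finishes minute 105); mise en place (finishes minute 30, plus 5-minute gap → minute 35). The controlling bound is minute 150, so sauce reduction finishes at 150 + 25 = minute 175.
Starch cooking needs all of sauce reduction (finishes minute 175); stock (finishes minute 105); protein sear (finishes minute 150). That puts its earliest start at minute 175; it finishes at 175 + 35 = minute 210.
All tasks are finished once the last one completes. Finish times: Mise en place at 30, Stock at 105, The braise at 135, Protein sear at 150, Sauce reduction at 175, Starch cooking at 210. The latest is minute 210.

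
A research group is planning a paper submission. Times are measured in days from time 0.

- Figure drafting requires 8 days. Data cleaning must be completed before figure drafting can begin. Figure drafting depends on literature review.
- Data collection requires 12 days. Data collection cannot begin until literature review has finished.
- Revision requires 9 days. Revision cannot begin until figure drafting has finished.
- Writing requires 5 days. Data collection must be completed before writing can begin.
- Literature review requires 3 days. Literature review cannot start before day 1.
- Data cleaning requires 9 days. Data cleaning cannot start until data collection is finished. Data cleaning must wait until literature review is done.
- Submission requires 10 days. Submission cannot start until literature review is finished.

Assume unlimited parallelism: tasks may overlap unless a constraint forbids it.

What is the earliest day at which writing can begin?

Literature review waits on its own release at day 1, so it starts at day 1 and finishes at 1 + 3 = day 4.
After literature review (finishes day 4), data collection can start at day 4 and finishes at day 16.
Writing waits on data collection (finishes day 16), so the earliest it can start is day 16.

16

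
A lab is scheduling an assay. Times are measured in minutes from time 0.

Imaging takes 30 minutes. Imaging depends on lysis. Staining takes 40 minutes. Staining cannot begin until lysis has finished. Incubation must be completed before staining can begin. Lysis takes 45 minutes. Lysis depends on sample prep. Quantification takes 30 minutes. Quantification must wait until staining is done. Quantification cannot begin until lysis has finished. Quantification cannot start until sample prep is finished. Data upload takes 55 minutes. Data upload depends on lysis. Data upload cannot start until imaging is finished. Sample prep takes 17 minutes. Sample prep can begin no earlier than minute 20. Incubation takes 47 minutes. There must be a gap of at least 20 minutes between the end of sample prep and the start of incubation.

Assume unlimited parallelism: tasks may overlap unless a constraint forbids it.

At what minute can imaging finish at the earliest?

112

Sample prep waits on its own release at minute 20, so it starts at minute 20 and finishes at 20 + 17 = minute 37.
Lysis waits on sample prep (finishes minute 37), so it starts at minute 37 and finishes at 37 + 45 = minute 82.
After lysis (finishes minute 82), imaging can start at minute 82 and finishes at minute 112.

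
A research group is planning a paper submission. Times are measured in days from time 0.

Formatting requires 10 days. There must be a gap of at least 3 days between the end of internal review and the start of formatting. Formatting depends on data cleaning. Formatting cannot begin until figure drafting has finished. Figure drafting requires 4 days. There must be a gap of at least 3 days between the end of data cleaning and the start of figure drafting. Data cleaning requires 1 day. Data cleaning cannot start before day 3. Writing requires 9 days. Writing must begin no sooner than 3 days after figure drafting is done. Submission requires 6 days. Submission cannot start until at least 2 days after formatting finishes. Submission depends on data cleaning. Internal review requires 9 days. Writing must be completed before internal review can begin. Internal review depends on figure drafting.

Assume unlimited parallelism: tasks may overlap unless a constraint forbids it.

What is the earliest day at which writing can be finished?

Data cleaning cannot begin until its own release at day 3. It runs from day 3 to 3 + 1 = day 4.
Figure drafting waits on data cleaning (finishes day 4, plus 3-day gap → day 7), so it starts at day 7 and finishes at 7 + 4 = day 11.
After figure drafting (finishes day 11, plus 3-day gap → day 14), writing can start at day 14 and finishes at day 23.

23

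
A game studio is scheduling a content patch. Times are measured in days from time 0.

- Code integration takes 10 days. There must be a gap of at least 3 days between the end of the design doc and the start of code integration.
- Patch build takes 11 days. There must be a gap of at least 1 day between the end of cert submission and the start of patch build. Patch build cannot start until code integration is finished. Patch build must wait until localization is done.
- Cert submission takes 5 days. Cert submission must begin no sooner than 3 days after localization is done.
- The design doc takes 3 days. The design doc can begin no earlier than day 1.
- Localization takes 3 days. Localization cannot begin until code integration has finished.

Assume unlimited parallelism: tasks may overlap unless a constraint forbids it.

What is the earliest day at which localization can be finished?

20

The design doc cannot begin until its own release at day 1. It runs from day 1 to 1 + 3 = day 4.
After the design doc (finishes day 4, plus 3-day gap → day 7), code integration can start at day 7 and finishes at day 17.
Localization cannot begin until code integration (finishes day 17). It runs from day 17 to 17 + 3 = day 20.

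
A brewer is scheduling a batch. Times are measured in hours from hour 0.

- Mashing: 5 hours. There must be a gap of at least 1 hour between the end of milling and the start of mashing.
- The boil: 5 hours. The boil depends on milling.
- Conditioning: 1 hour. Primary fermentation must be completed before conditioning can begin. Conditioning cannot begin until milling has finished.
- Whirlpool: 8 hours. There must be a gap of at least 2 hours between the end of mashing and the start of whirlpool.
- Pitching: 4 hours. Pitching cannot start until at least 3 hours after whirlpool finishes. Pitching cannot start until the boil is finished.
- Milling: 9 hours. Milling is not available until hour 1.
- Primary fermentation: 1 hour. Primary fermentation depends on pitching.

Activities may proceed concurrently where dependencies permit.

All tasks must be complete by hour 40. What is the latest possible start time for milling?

To finish by hour 40, conditioning (duration 1) must start no later than hour 39.
Primary fermentation has to be done before conditioning (must start by hour 39). That means finishing by hour 39, i.e. starting by 39 − 1 = hour 38.
Pitching must finish before primary fermentation (must start by hour 38). With a 4-hour duration, pitching must start by 38 − 4 = hour 34.
Whirlpool has to be done before pitching (must start by hour 34, minus 3-hour gap → hour 31). That means finishing by hour 31, i.e. starting by 31 − 8 = hour 23.
Mashing feeds into whirlpool (must start by hour 23, minus 2-hour gap → hour 21); so mashing must finish by hour 21 and therefore start by hour 16.
The boil must finish before pitching (must start by hour 34). With a 5-hour duration, the boil must start by 34 − 5 = hour 29.
For milling: mashing (must start by hour 16, minus 1-hour gap → hour 15); the boil (must start by hour 29); conditioning (must start by hour 39). The most restrictive is hour 15; with a 9-hour duration, milling must start by hour 6.

6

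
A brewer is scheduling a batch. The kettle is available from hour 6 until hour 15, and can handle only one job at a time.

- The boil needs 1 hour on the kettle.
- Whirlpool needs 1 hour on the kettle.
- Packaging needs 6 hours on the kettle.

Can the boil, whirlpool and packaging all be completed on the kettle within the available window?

The kettle window is 15 − 6 = 9 hours.
Running back to back, the jobs need 1 + 1 + 6 = 8 hours on the kettle.
Since 8 ≤ 9, they fit within the window.

Yes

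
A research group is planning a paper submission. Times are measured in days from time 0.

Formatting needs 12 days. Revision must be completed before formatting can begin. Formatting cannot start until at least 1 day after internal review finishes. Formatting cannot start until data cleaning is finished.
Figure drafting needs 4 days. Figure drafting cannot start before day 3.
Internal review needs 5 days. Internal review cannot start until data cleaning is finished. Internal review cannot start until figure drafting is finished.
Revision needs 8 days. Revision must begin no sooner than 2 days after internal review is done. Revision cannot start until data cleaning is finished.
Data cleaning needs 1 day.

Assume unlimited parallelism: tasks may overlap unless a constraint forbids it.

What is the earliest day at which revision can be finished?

After its own release at day 3, figure drafting can start at day 3 and finishes at day 7.
Nothing blocks data cleaning, so it runs from day 0 to day 1.
Internal review cannot start until data cleaning (finishes day 1); figure drafting (finishes day 7). The controlling bound is day 7, so internal review finishes at 7 + 5 = day 12.
Revision has to wait for internal review (finishes day 12, plus 2-day gap → day 14); data cleaning (finishes day 1). The latest of these is day 14, so revision runs day 14 to 14 + 8 = day 22.

22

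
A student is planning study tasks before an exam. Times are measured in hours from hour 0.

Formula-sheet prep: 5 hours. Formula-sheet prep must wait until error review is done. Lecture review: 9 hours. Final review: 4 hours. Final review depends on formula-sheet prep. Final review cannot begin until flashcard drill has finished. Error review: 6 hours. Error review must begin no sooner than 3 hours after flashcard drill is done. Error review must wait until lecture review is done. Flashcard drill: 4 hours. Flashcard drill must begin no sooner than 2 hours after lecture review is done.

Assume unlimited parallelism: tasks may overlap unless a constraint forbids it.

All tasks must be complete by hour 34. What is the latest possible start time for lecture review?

1

To finish by hour 34, final review (duration 4) must start no later than hour 30.
Formula-sheet prep feeds into final review (must start by hour 30); so formula-sheet prep must finish by hour 30 and therefore start by hour 25.
Error review must finish before formula-sheet prep (must start by hour 25). With a 6-hour duration, error review must start by 25 − 6 = hour 19.
Flashcard drill must finish in time for error review (must start by hour 19, minus 3-hour gap → hour 16); final review (must start by hour 30). The tightest is hour 16, so flashcard drill must start by 16 − 4 = hour 12.
Lecture review feeds flashcard drill (must start by hour 12, minus 2-hour gap → hour 10); error review (must start by hour 19). Taking the minimum, lecture review must finish by hour 10 and start by 10 − 9 = hour 1.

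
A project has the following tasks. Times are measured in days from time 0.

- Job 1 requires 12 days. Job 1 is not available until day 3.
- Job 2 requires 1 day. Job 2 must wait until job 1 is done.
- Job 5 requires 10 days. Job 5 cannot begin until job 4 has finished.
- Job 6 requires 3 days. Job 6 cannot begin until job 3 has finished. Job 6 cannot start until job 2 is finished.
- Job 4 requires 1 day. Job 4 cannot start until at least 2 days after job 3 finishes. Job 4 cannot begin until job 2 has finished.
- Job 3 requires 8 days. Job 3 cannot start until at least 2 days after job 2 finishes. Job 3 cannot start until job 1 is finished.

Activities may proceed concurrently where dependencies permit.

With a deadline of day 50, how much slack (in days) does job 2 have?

After its own release at day 3, job 1 can start at day 3 and finishes at day 15.
After job 1 (finishes day 15), job 2 can start at day 15 and finishes at day 16.

Working backward from the deadline:
Nothing follows job 5; the deadline of day 50 is its only limit. It must start by 50 − 10 = day 40.
Job 4 feeds into job 5 (must start by day 40); so job 4 must finish by day 40 and therefore start by day 39.
Nothing follows job 6; the deadline of day 50 is its only limit. It must start by 50 − 3 = day 47.
Job 3 feeds job 4 (must start by day 39, minus 2-day gap → day 37); job 6 (must start by day 47). Taking the minimum, job 3 must finish by day 37 and start by 37 − 8 = day 29.
Job 2 has several dependents: job 3 (must start by day 29, minus 2-day gap → day 27); job 4 (must start by day 39); job 6 (must start by day 47). The earliest of those limits is day 27, so job 2 must start by 27 − 1 = day 26.
So job 2 can start as early as day 15 and as late as day 26, giving 26 − 15 = 11 days of slack.

11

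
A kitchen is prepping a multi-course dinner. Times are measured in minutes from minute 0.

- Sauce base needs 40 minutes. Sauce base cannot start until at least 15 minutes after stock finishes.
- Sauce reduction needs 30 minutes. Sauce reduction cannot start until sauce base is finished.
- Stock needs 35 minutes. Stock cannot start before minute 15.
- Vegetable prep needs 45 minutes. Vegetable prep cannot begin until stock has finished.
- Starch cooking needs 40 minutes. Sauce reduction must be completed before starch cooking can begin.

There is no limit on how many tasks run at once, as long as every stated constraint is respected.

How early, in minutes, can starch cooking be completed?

Stock cannot begin until its own release at minute 15. It runs from minute 15 to 15 + 35 = minute 50.
After stock (finishes minute 50, plus 15-minute gap → minute 65), sauce base can start at minute 65 and finishes at minute 105.
Sauce reduction waits on sauce base (finishes minute 105), so it starts at minute 105 and finishes at 105 + 30 = minute 135.
Starch cooking waits on sauce reduction (finishes minute 135), so it starts at minute 135 and finishes at 135 + 40 = minute 175.

175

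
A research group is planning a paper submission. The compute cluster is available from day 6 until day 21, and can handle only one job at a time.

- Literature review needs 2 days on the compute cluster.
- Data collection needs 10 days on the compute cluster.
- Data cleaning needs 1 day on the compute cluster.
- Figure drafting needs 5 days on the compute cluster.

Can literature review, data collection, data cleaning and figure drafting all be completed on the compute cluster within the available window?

The compute cluster window is 21 − 6 = 15 days.
Running back to back, the jobs need 2 + 10 + 1 + 5 = 18 days on the compute cluster.
Since 18 > 15, they cannot all fit.

No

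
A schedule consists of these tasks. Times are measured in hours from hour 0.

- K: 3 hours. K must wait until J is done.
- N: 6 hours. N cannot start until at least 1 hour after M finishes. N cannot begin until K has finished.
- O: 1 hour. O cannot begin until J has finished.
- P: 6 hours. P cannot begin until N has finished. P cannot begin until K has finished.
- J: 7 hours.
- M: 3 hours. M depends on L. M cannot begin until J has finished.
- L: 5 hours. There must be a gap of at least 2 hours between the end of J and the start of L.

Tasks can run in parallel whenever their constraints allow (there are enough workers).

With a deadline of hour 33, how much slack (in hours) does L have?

3

Nothing blocks J, so it runs from hour 0 to hour 7.
L cannot begin until J (finishes hour 7, plus 2-hour gap → hour 9). It runs from hour 9 to 9 + 5 = hour 14.

Working backward from the deadline:
P has no dependents, so it just needs to finish by hour 33. Starting by 33 − 6 = hour 27 achieves that.
N has to be done before P (must start by hour 27). That means finishing by hour 27, i.e. starting by 27 − 6 = hour 21.
Since N (must start by hour 21, minus 1-hour gap → hour 20) depends on it, M must finish by hour 20. Backing off its 3-hour duration gives a latest start of hour 17.
Since M (must start by hour 17) depends on it, L must finish by hour 17. Backing off its 5-hour duration gives a latest start of hour 12.
So L can start as early as hour 9 and as late as hour 12, giving 12 − 9 = 3 hours of slack.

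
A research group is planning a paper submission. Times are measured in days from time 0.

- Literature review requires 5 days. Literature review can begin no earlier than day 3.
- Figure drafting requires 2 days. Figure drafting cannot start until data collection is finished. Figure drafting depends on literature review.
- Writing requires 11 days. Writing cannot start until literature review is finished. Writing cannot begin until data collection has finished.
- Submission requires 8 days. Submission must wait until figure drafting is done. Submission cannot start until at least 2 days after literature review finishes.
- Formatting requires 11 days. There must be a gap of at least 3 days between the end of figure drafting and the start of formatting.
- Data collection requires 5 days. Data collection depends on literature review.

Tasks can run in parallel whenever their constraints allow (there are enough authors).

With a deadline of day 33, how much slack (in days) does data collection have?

4

Literature review cannot begin until its own release at day 3. It runs from day 3 to 3 + 5 = day 8.
Data collection waits on literature review (finishes day 8), so it starts at day 8 and finishes at 8 + 5 = day 13.

Working backward from the deadline:
Nothing follows formatting; the deadline of day 33 is its only limit. It must start by 33 − 11 = day 22.
To finish by day 33, submission (duration 8) must start no later than day 25.
Figure drafting must finish in time for formatting (must start by day 22, minus 3-day gap → day 19); submission (must start by day 25). The tightest is day 19, so figure drafting must start by 19 − 2 = day 17.
Writing has no dependents, so it just needs to finish by day 33. Starting by 33 − 11 = day 22 achieves that.
Data collection has several dependents: figure drafting (must start by day 17); writing (must start by day 22). The earliest of those limits is day 17, so data collection must start by 17 − 5 = day 12.
So data collection can start as early as day 8 and as late as day 12, giving 12 − 8 = 4 days of slack.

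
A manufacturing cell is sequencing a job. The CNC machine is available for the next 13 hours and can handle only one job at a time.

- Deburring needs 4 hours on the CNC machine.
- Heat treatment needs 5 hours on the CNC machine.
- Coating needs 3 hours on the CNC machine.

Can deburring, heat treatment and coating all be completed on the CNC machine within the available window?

Running back to back, the jobs need 4 + 5 + 3 = 12 hours on the CNC machine.
Since 12 ≤ 13, they fit within the window.

Yes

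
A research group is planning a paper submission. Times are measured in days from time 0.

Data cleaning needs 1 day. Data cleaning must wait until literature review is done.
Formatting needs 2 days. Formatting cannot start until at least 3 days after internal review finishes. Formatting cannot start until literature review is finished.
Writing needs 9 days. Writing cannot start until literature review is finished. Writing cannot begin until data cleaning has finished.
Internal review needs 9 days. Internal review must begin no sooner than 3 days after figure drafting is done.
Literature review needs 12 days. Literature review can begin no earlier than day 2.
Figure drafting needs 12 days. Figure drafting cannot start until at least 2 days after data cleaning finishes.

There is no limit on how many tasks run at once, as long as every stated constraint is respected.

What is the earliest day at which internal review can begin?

32

After its own release at day 2, literature review can start at day 2 and finishes at day 14.
Data cleaning cannot begin until literature review (finishes day 14). It runs from day 14 to 14 + 1 = day 15.
Figure drafting waits on data cleaning (finishes day 15, plus 2-day gap → day 17), so it starts at day 17 and finishes at 17 + 12 = day 29.
Internal review waits on figure drafting (finishes day 29, plus 3-day gap → day 32), so the earliest it can start is day 32.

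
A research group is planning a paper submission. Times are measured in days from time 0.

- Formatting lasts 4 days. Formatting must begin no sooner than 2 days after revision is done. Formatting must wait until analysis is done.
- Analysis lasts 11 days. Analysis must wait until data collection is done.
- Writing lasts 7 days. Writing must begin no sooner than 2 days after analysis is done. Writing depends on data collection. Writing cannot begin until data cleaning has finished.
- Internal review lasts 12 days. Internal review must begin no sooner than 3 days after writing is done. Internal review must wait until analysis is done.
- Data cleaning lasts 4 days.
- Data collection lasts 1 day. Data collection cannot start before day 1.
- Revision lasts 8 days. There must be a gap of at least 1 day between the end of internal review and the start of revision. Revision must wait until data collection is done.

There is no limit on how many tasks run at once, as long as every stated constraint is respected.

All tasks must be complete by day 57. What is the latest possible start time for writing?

Formatting has no dependents, so it just needs to finish by day 57. Starting by 57 − 4 = day 53 achieves that.
Revision feeds into formatting (must start by day 53, minus 2-day gap → day 51); so revision must finish by day 51 and therefore start by day 43.
Internal review feeds into revision (must start by day 43, minus 1-day gap → day 42); so internal review must finish by day 42 and therefore start by day 30.
Since internal review (must start by day 30, minus 3-day gap → day 27) depends on it, writing must finish by day 27. Backing off its 7-day duration gives a latest start of day 20.

20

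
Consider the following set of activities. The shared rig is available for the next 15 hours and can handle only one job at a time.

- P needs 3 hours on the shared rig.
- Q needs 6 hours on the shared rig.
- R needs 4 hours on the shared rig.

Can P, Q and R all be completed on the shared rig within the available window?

Yes

Running back to back, the jobs need 3 + 6 + 4 = 13 hours on the shared rig.
Since 13 ≤ 15, they fit within the window.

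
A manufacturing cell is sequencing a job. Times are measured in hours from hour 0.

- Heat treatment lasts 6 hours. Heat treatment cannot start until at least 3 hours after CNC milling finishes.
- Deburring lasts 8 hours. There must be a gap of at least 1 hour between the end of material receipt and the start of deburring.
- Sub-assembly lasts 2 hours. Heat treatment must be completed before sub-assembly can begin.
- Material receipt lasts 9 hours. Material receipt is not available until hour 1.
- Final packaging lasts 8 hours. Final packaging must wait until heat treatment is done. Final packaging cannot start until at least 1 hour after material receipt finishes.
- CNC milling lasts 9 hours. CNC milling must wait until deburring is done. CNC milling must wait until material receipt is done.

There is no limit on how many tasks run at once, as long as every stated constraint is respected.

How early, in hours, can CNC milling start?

Material receipt cannot begin until its own release at hour 1. It runs from hour 1 to 1 + 9 = hour 10.
Deburring cannot begin until material receipt (finishes hour 10, plus 1-hour gap → hour 11). It runs from hour 11 to 11 + 8 = hour 19.
CNC milling waits on deburring (finishes hour 19); material receipt (finishes hour 10). The latest of these is hour 19, which is the earliest CNC milling can start.

19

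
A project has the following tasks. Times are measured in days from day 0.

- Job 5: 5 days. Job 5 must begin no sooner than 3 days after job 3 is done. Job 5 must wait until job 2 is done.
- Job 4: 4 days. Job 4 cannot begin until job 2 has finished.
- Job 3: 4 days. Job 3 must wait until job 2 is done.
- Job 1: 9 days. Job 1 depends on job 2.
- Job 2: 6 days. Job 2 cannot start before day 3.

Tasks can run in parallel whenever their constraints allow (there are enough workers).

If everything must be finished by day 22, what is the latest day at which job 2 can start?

Job 1 must finish by day 22; it takes 9 days, so it must start by 22 − 9 = day 13.
To finish by day 22, job 5 (duration 5) must start no later than day 17.
Job 3 must finish before job 5 (must start by day 17, minus 3-day gap → day 14). With a 4-day duration, job 3 must start by 14 − 4 = day 10.
Nothing follows job 4; the deadline of day 22 is its only limit. It must start by 22 − 4 = day 18.
Job 2 has several dependents: job 1 (must start by day 13); job 3 (must start by day 10); job 4 (must start by day 18); job 5 (must start by day 17). The earliest of those limits is day 10, so job 2 must start by 10 − 6 = day 4.

4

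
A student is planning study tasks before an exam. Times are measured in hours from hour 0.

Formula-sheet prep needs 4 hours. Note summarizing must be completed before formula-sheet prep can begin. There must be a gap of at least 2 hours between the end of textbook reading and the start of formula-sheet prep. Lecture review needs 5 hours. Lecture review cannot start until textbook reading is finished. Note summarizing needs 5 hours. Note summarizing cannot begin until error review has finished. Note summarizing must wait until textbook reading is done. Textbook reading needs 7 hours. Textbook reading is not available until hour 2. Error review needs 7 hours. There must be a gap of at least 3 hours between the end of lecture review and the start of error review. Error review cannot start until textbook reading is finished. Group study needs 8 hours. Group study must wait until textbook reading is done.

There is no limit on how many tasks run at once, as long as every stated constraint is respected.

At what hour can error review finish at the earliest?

Textbook reading cannot begin until its own release at hour 2. It runs from hour 2 to 2 + 7 = hour 9.
Lecture review waits on textbook reading (finishes hour 9), so it starts at hour 9 and finishes at 9 + 5 = hour 14.
For error review: lecture review (finishes hour 14, plus 3-hour gap → hour 17); textbook reading (finishes hour 9). Taking the maximum gives a start of hour 17, and it finishes at 17 + 7 = hour 24.

24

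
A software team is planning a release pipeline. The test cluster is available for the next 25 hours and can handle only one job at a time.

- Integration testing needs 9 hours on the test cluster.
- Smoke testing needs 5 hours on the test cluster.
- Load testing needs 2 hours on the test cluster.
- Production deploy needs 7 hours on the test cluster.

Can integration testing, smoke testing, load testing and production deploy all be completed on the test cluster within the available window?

Running back to back, the jobs need 9 + 5 + 2 + 7 = 23 hours on the test cluster.
Since 23 ≤ 25, they fit within the window.

Yes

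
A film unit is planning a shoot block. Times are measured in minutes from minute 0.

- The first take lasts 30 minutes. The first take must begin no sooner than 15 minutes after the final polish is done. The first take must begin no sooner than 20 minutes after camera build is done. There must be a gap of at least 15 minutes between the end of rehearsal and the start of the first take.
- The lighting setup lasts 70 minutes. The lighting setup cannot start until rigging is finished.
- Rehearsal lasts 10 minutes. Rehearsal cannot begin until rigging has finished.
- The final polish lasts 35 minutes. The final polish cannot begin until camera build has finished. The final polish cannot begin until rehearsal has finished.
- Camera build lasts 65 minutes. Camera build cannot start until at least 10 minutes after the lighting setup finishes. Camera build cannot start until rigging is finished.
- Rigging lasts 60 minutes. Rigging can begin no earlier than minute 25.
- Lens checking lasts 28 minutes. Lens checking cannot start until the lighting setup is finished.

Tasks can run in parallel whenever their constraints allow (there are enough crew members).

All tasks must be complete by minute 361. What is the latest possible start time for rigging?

The first take has no dependents, so it just needs to finish by minute 361. Starting by 361 − 30 = minute 331 achieves that.
The final polish has to be done before the first take (must start by minute 331, minus 15-minute gap → minute 316). That means finishing by minute 316, i.e. starting by 316 − 35 = minute 281.
Camera build feeds the final polish (must start by minute 281); the first take (must start by minute 331, minus 20-minute gap → minute 311). Taking the minimum, camera build must finish by minute 281 and start by 281 − 65 = minute 216.
Nothing follows lens checking; the deadline of minute 361 is its only limit. It must start by 361 − 28 = minute 333.
For the lighting setup: camera build (must start by minute 216, minus 10-minute gap → minute 206); lens checking (must start by minute 333). The most restrictive is minute 206; with a 70-minute duration, the lighting setup must start by minute 136.
Rehearsal has several dependents: the final polish (must start by minute 281); the first take (must start by minute 331, minus 15-minute gap → minute 316). The earliest of those limits is minute 281, so rehearsal must start by 281 − 10 = minute 271.
Rigging feeds the lighting setup (must start by minute 136); camera build (must start by minute 216); rehearsal (must start by minute 271). Taking the minimum, rigging must finish by minute 136 and start by 136 − 60 = minute 76.

76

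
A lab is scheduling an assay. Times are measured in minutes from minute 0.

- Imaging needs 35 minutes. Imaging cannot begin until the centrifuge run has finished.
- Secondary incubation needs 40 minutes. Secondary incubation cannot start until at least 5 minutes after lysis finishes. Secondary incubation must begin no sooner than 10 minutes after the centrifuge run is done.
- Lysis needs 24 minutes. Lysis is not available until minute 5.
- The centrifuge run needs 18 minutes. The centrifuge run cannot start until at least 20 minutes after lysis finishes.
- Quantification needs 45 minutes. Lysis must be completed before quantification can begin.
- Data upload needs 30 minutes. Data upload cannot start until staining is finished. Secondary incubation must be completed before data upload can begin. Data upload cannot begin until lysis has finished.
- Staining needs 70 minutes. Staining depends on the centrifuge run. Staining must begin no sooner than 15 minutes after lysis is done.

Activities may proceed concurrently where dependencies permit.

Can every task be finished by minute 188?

Yes

After its own release at minute 5, lysis can start at minute 5 and finishes at minute 29.
Quantification cannot begin until lysis (finishes minute 29). It runs from minute 29 to 29 + 45 = minute 74.
The centrifuge run cannot begin until lysis (finishes minute 29, plus 20-minute gap → minute 49). It runs from minute 49 to 49 + 18 = minute 67.
Imaging waits on the centrifuge run (finishes minute 67), so it starts at minute 67 and finishes at 67 + 35 = minute 102.
Secondary incubation cannot start until lysis (finishes minute 29, plus 5-minute gap → minute 34); the centrifuge run (finishes minute 67, plus 10-minute gap → minute 77). The controlling bound is minute 77, so secondary incubation finishes at 77 + 40 = minute 117.
For staining: the centrifuge run (finishes minute 67); lysis (finishes minute 29, plus 15-minute gap → minute 44). Taking the maximum gives a start of minute 67, and it finishes at 67 + 70 = minute 137.
For data upload: staining (finishes minute 137); secondary incubation (finishes minute 117); lysis (finishes minute 29). Taking the maximum gives a start of minute 137, and it finishes at 137 + 30 = minute 167.
Every task is finished by minute 167, which is no later than the deadline of 188, so the schedule is feasible.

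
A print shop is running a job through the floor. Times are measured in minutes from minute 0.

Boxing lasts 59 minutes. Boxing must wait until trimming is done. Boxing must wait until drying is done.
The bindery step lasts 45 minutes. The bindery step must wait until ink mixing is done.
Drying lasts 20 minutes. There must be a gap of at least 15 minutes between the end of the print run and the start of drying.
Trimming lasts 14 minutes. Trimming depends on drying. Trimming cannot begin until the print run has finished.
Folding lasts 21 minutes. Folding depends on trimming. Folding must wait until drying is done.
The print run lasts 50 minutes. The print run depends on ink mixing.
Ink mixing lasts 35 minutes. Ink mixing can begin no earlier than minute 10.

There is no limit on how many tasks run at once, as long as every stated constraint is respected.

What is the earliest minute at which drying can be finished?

Ink mixing waits on its own release at minute 10, so it starts at minute 10 and finishes at 10 + 35 = minute 45.
The print run cannot begin until ink mixing (finishes minute 45). It runs from minute 45 to 45 + 50 = minute 95.
After the print run (finishes minute 95, plus 15-minute gap → minute 110), drying can start at minute 110 and finishes at minute 130.

130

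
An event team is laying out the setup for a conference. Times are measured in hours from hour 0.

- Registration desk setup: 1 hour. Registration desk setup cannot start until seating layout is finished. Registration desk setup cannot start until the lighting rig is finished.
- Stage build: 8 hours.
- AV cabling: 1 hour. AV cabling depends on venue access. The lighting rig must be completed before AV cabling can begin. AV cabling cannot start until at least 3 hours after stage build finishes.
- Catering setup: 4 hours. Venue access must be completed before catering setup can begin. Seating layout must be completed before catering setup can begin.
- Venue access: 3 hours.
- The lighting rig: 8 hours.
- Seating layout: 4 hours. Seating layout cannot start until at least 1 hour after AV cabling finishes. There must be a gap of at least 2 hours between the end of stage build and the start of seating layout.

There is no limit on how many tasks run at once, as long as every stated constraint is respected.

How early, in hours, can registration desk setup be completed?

Nothing blocks the lighting rig, so it runs from hour 0 to hour 8.
Stage build has no prerequisites, so it starts at hour 0 and finishes at hour 8.
Venue access has no prerequisites, so it starts at hour 0 and finishes at hour 3.
AV cabling needs all of venue access (finishes hour 3); the lighting rig (finishes hour 8); stage build (finishes hour 8, plus 3-hour gap → hour 11). That puts its earliest start at hour 11; it finishes at 11 + 1 = hour 12.
For seating layout: AV cabling (finishes hour 12, plus 1-hour gap → hour 13); stage build (finishes hour 8, plus 2-hour gap → hour 10). Taking the maximum gives a start of hour 13, and it finishes at 13 + 4 = hour 17.
Registration desk setup cannot start until seating layout (finishes hour 17); the lighting rig (finishes hour 8). The controlling bound is hour 17, so registration desk setup finishes at 17 + 1 = hour 18.

18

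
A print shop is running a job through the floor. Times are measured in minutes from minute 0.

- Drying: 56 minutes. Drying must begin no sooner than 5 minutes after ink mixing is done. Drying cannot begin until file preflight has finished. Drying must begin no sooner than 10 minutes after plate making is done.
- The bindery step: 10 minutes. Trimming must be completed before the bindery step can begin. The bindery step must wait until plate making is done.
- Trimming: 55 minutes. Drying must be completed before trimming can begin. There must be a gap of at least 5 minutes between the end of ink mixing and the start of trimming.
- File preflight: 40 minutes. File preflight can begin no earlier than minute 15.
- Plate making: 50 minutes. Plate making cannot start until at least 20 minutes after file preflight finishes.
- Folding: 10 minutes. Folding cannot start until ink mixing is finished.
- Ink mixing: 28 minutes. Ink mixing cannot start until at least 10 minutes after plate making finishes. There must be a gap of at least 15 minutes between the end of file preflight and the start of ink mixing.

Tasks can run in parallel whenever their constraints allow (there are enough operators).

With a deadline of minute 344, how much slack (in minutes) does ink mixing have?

File preflight waits on its own release at minute 15, so it starts at minute 15 and finishes at 15 + 40 = minute 55.
After file preflight (finishes minute 55, plus 20-minute gap → minute 75), plate making can start at minute 75 and finishes at minute 125.
Ink mixing cannot start until plate making (finishes minute 125, plus 10-minute gap → minute 135); file preflight (finishes minute 55, plus 15-minute gap → minute 70). The controlling bound is minute 135, so ink mixing finishes at 135 + 28 = minute 163.

Working backward from the deadline:
Nothing follows the bindery step; the deadline of minute 344 is its only limit. It must start by 344 − 10 = minute 334.
Trimming must finish before the bindery step (must start by minute 334). With a 55-minute duration, trimming must start by 334 − 55 = minute 279.
Drying feeds into trimming (must start by minute 279); so drying must finish by minute 279 and therefore start by minute 223.
Folding must finish by minute 344; it takes 10 minutes, so it must start by 344 − 10 = minute 334.
For ink mixing: drying (must start by minute 223, minus 5-minute gap → minute 218); trimming (must start by minute 279, minus 5-minute gap → minute 274); folding (must start by minute 334). The most restrictive is minute 218; with a 28-minute duration, ink mixing must start by minute 190.
So ink mixing can start as early as minute 135 and as late as minute 190, giving 190 − 135 = 55 minutes of slack.

55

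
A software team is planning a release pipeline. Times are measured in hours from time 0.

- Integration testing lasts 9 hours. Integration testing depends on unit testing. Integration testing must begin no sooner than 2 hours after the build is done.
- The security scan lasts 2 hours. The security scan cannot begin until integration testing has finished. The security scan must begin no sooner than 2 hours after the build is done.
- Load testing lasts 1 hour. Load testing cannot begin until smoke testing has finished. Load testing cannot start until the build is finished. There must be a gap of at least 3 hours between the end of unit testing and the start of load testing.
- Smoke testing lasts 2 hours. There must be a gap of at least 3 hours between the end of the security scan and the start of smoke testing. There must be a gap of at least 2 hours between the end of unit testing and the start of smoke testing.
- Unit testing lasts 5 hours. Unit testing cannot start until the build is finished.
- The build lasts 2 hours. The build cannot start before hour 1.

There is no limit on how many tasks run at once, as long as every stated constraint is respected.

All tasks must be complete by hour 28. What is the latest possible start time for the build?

4

Load testing has no dependents, so it just needs to finish by hour 28. Starting by 28 − 1 = hour 27 achieves that.
Smoke testing feeds into load testing (must start by hour 27); so smoke testing must finish by hour 27 and therefore start by hour 25.
The security scan has to be done before smoke testing (must start by hour 25, minus 3-hour gap → hour 22). That means finishing by hour 22, i.e. starting by 22 − 2 = hour 20.
Since the security scan (must start by hour 20) depends on it, integration testing must finish by hour 20. Backing off its 9-hour duration gives a latest start of hour 11.
Unit testing feeds integration testing (must start by hour 11); smoke testing (must start by hour 25, minus 2-hour gap → hour 23); load testing (must start by hour 27, minus 3-hour gap → hour 24). Taking the minimum, unit testing must finish by hour 11 and start by 11 − 5 = hour 6.
The build has several dependents: unit testing (must start by hour 6); integration testing (must start by hour 11, minus 2-hour gap → hour 9); the security scan (must start by hour 20, minus 2-hour gap → hour 18); load testing (must start by hour 27). The earliest of those limits is hour 6, so the build must start by 6 − 2 = hour 4.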